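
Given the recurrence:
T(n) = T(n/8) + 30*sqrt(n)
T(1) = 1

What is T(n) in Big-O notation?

Each level contributes sqrt(n/8^k). Geometric series with ratio 1/sqrt(8) < 1 sums to O(sqrt(n)).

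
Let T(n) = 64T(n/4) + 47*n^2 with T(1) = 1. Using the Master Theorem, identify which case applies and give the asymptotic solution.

a=64, b=4, f(n)=47*n^2.
log_4(64) = 3 > 2.
Since f(n) = O(n^2) is polynomially smaller than n^3, Case 1 applies.
T(n) = Theta(n^3).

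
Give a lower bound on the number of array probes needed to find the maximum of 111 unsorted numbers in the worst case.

Adversary: any unprobed cell could hold a value larger than everything seen so far. If fewer than 111 cells are probed, the adversary places the max in an unprobed cell. So all 111 cells must be examined; together with 111-1 comparisons this is tight.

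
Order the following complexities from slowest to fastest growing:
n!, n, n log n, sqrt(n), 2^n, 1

Ordered by growth rate: 1 < sqrt(n) < n < n log n < 2^n < n!.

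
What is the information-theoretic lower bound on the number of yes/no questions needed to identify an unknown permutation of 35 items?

There are 35! = 10333147966386144929666651337523200000000 permutations. Each yes/no question gives at most 1 bit, so at least ceil(log_2(10333147966386144929666651337523200000000)) = 133 questions are needed.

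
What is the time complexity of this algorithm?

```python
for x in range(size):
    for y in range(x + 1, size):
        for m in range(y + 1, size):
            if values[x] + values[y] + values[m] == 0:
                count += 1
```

Time complexity: O(n^3).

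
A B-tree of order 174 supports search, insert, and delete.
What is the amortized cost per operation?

B-tree of order 174 has height O(log_174 n). Each operation traverses the tree height. Splits during insert and merges during delete are O(1) each and occur at most once per level. Total cost per operation: O(log_174 n).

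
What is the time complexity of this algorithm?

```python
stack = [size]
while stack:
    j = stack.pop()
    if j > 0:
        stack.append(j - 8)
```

Time complexity: O(n).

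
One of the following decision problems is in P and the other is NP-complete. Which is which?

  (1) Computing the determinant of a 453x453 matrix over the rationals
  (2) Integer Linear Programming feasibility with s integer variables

(1) is P: Gaussian elimination runs in O(n^3).
(2) is NP-complete: ILP feasibility is NP-complete (LP relaxation is in P).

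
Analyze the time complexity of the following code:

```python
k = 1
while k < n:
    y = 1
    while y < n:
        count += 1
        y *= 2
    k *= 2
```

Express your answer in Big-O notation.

Time complexity: O(log^2 n).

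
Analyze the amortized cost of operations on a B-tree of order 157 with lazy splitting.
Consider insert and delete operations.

In a B-tree of order 157, a node splits when it has 157 keys. With lazy splitting, we use potential Phi = number of full nodes + number of near-empty nodes. Each split costs O(1) but reduces potential. Between splits, at least 78 insertions must occur in that node. Amortized structural cost is O(1) per operation, plus O(log_157 n) traversal.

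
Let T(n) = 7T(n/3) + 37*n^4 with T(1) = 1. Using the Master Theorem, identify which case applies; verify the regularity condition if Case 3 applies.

a=7, b=3, f(n)=37*n^4.
log_3(7) = 1.771 < 4.
f(n) = Omega(n^(1.771+epsilon)) for some epsilon > 0, so Case 3 is the candidate.
Regularity: a*f(n/b) = 7*37*(n/3)^4 = (7/81)*37*n^4 <= c*f(n) with c = 7/81 < 1. Satisfied.
Case 3: T(n) = Theta(n^4).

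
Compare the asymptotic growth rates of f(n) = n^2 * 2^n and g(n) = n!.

g(n) = n! grows faster: by Stirling n! ~ (n/e)^n sqrt(2*pi*n); (n/e)^n eventually dominates n^2 * 2^n.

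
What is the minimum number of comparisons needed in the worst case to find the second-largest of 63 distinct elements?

Lower bound: finding the max needs 63-1 comparisons. By the adversary weight-doubling argument, the max must personally win >= ceil(log_2(63)) = 6 comparisons; the 2nd-largest is among those 6 losers, needing 6-1 more comparisons. Total >= 63-1 + 6-1 = 67. A balanced knockout tournament achieves this.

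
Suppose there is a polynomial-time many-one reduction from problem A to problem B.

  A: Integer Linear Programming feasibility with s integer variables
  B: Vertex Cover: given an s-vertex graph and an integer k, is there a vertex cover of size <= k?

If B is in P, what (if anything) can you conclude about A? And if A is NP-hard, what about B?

A poly-time reduction A <=_p B means any A-instance can be transformed to a B-instance in poly time.
If B is in P: compose the reduction with B's poly-time algorithm to solve A in poly time, so A is in P.
If A is NP-hard: every NP problem reduces to A, which reduces to B; composing reductions, every NP problem reduces to B, so B is NP-hard.
(Here in fact A is NP-complete and B is NP-complete.)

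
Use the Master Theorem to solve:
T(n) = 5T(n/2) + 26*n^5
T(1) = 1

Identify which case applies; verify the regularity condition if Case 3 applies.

a=5, b=2, f(n)=26*n^5.
log_2(5) = 2.322 < 5.
f(n) = Omega(n^(2.322+epsilon)) for some epsilon > 0, so Case 3 is the candidate.
Regularity: a*f(n/b) = 5*26*(n/2)^5 = (5/32)*26*n^5 <= c*f(n) with c = 5/32 < 1. Satisfied.
Case 3: T(n) = Theta(n^5).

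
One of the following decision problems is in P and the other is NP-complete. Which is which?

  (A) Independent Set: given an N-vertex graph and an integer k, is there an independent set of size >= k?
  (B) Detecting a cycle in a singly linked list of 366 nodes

(A) is NP-complete: complement of Clique (with k part of the input).
(B) is P: Floyd's tortoise-and-hare runs in O(n) time, O(1) space.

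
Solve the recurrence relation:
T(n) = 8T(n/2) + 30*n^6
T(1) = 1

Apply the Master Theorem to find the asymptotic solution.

a=8, b=2, f(n)=30*n^6. log_2(8) = 3 < 6. Case 3: T(n) = O(n^6).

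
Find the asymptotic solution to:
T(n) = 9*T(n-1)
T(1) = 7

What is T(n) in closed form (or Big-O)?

Each step multiplies by 9. T(n) = T(1)*9^(n-1) = 7*9^(n-1).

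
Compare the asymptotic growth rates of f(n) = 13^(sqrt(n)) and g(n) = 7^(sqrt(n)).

f(n) = 13^(sqrt(n)) grows faster: ratio is (13/7)^(sqrt(n)) -> infinity since 13/7 > 1.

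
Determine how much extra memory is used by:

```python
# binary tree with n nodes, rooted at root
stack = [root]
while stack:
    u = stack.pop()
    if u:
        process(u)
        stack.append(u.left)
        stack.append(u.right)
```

Space complexity: O(n).
Auxiliary storage grows linearly with the input size n in the worst case.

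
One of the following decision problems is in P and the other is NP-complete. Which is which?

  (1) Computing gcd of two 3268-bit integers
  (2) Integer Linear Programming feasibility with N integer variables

(1) is P: the Euclidean algorithm runs in polynomial time in the bit-length.
(2) is NP-complete: ILP feasibility is NP-complete (LP relaxation is in P).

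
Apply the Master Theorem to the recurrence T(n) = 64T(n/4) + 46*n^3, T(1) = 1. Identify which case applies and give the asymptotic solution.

a=64, b=4, f(n)=46*n^3.
log_4(64) = 3, so n^(log_b(a)) = n^3.
f(n) = Theta(n^3), so Case 2 applies.
T(n) = Theta(n^3 log n).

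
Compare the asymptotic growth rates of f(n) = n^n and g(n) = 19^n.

f(n) = n^n grows faster: n^n / 19^n = (n/19)^n -> infinity once n > 19.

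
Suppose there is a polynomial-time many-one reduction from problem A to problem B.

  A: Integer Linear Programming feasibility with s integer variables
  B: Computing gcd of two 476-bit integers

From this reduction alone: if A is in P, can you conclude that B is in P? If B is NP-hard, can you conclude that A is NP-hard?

A poly-time reduction A <=_p B transfers tractability DOWN (B easy => A easy) and hardness UP (A hard => B hard), not the reverse.
From A in P, the reduction alone does NOT give B in P: any problem in P trivially reduces to SAT, yet SAT is not known to be in P.
From B NP-hard, the reduction alone does NOT give A NP-hard: again, easy problems reduce to hard ones.
(Here in fact A is NP-complete and B is in P, so no such reduction is known -- its existence would imply P = NP; the analysis concerns only what the assumed reduction would or would not let you conclude.)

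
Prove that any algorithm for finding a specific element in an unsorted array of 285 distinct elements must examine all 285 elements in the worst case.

Adversary argument: if the algorithm examines fewer than 285 elements, the adversary places the target in an unexamined position. The algorithm cannot distinguish 'not present' from 'in unexamined position'.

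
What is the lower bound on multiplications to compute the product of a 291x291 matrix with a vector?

A 291x291 matrix-vector product has 291 inner products of length 291. Output depends on all 291^2 = 84681 matrix entries. At least 84681 multiplications needed.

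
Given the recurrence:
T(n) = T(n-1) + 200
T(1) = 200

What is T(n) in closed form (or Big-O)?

Unrolling: T(n) = T(n-1) + 200 = T(n-2) + 2*200 = ... = T(1) + (n-1)*200 = 200 + (n-1)*200 = 200n.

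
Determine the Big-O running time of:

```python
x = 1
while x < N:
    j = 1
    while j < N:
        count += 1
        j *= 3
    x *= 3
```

Time complexity: O(log^2 n).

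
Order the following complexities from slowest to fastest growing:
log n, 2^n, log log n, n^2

Ordered by growth rate: log log n < log n < n^2 < 2^n.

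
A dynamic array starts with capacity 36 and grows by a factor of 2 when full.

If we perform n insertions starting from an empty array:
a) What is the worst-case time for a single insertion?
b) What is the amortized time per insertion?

(a) Worst-case single insertion: O(n) -- when the array is full at capacity c, the resize copies all c elements, and c can be Theta(n).
(b) Resizes happen at sizes 36, 72, 144, ... Total copy cost for n insertions: 36 + 72 + ... = O(n) (geometric series with ratio 1/2). Amortized cost per insertion: O(n)/n = O(1).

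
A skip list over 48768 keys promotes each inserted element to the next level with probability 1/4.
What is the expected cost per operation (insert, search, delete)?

Expected number of levels is O(log_4(48768)) = O(log n). A search visits O(1) expected nodes per level over O(log n) levels. Insert/delete are a search plus O(1) pointer updates per level. Expected O(log n) per operation.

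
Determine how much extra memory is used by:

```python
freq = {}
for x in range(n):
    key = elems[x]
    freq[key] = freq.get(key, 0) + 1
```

Space complexity: O(n).
Auxiliary storage grows linearly with the input size n in the worst case.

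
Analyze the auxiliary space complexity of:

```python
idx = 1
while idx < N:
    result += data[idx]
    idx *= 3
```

Space complexity: O(1).
Only a constant amount of auxiliary storage is used; nothing grows with n.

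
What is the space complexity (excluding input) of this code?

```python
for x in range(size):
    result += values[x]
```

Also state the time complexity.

Space complexity: O(1).
Only a constant amount of auxiliary storage is used; nothing grows with n.
Time complexity: O(n).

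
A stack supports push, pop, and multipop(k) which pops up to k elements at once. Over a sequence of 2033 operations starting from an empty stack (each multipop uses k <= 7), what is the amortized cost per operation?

Each element is pushed exactly once and popped at most once (whether by pop or as part of a multipop). So the total number of individual pops over the whole sequence is at most the number of pushes, which is at most 2033. Total work <= 2 * 2033, hence O(1) amortized per operation.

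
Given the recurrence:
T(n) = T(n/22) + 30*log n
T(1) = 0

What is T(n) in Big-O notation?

Each of the log_22(n) levels adds O(log n). T(n) = O(log^2 n).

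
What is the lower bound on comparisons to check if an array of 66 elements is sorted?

To verify 66 elements are sorted, we must compare each consecutive pair. Skipping any pair allows an adversary to swap them. Therefore 65 comparisons are necessary and sufficient.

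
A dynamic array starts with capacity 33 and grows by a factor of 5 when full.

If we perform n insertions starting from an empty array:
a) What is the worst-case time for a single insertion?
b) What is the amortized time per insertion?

(a) Worst-case single insertion: O(n) -- when the array is full at capacity c, the resize copies all c elements, and c can be Theta(n).
(b) Resizes happen at sizes 33, 165, 825, ... Total copy cost for n insertions: 33 + 165 + ... = O(n) (geometric series with ratio 1/5). Amortized cost per insertion: O(n)/n = O(1).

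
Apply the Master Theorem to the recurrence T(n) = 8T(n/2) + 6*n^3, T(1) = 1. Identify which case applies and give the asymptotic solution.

a=8, b=2, f(n)=6*n^3.
log_2(8) = 3, so n^(log_b(a)) = n^3.
f(n) = Theta(n^3), so Case 2 applies.
T(n) = Theta(n^3 log n).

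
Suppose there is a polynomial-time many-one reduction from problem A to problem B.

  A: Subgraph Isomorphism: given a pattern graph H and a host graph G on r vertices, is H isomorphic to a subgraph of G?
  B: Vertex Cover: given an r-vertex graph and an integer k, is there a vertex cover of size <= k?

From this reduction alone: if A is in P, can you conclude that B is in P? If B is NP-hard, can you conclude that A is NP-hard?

A poly-time reduction A <=_p B transfers tractability DOWN (B easy => A easy) and hardness UP (A hard => B hard), not the reverse.
From A in P, the reduction alone does NOT give B in P: any problem in P trivially reduces to SAT, yet SAT is not known to be in P.
From B NP-hard, the reduction alone does NOT give A NP-hard: again, easy problems reduce to hard ones.
(Here in fact A is NP-complete and B is NP-complete.)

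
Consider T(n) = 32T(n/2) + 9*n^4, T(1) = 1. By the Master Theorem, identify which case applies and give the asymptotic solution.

a=32, b=2, f(n)=9*n^4.
log_2(32) = 5 > 4.
Since f(n) = O(n^4) is polynomially smaller than n^5, Case 1 applies.
T(n) = Theta(n^5).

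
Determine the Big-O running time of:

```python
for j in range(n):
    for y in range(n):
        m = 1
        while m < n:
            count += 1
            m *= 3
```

Time complexity: O(n^2 log n).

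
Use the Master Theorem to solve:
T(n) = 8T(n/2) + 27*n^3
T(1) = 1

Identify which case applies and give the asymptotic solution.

a=8, b=2, f(n)=27*n^3.
log_2(8) = 3, so n^(log_b(a)) = n^3.
f(n) = Theta(n^3), so Case 2 applies.
T(n) = Theta(n^3 log n).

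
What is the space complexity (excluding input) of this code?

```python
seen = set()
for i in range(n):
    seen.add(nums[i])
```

Space complexity: O(n).
Auxiliary storage grows linearly with the input size n in the worst case.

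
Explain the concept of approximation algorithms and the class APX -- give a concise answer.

An approximation algorithm finds solutions within a guaranteed factor of optimal in polynomial time. APX is the class of optimization problems with constant-factor polynomial-time approximation algorithms. Vertex Cover is in APX (2-approximation). Unless P = NP, TSP has no constant-factor approximation, but Metric TSP has a 3/2-approximation.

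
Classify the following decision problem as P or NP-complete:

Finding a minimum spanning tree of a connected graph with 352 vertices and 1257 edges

This problem is in P: Kruskal's / Prim's algorithms run in polynomial time.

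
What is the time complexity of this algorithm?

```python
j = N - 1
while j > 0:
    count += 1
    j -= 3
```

Time complexity: O(n).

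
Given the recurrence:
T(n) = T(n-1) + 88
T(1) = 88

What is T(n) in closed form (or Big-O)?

Unrolling: T(n) = T(n-1) + 88 = T(n-2) + 2*88 = ... = T(1) + (n-1)*88 = 88 + (n-1)*88 = 88n.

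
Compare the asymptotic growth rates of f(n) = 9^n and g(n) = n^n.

g(n) = n^n grows faster: n^n / 9^n = (n/9)^n -> infinity once n > 9.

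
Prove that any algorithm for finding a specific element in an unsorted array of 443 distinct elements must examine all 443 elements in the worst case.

Adversary argument: if the algorithm examines fewer than 443 elements, the adversary places the target in an unexamined position. The algorithm cannot distinguish 'not present' from 'in unexamined position'.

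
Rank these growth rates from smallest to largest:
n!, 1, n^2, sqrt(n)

Ordered by growth rate: 1 < sqrt(n) < n^2 < n!.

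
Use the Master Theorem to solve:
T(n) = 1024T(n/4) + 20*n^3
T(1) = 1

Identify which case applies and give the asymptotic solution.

a=1024, b=4, f(n)=20*n^3.
log_4(1024) = 5 > 3.
Since f(n) = O(n^3) is polynomially smaller than n^5, Case 1 applies.
T(n) = Theta(n^5).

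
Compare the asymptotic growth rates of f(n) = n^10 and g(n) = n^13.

g(n) = n^13 grows faster: n^13/n^10 = n^3 -> infinity.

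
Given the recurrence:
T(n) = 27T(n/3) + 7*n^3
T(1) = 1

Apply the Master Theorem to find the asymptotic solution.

a=27, b=3, f(n)=7*n^3. log_3(27) = 3. Case 2: T(n) = O(n^3 log n).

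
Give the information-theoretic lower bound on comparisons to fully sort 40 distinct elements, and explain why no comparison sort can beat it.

A comparison sort is a binary decision tree whose leaves are the 40! = 815915283247897734345611269596115894272000000000 possible output permutations. A binary tree with L leaves has height >= ceil(log_2(L)). So any comparison sort needs >= ceil(log_2(40!)) = 160 comparisons in the worst case.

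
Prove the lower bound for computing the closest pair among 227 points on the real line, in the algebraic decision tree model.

Reduction from element distinctness: given 227 reals, the closest-pair distance is 0 iff two are equal. Element distinctness has an Omega(n log n) lower bound in the algebraic decision tree model (Ben-Or). Therefore closest pair on a line also requires Omega(n log n). Sorting then a linear scan achieves this.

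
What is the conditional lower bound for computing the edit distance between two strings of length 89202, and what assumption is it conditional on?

Under SETH (the Strong Exponential Time Hypothesis), edit distance on length-89202 strings cannot be computed in O(n^(2-epsilon)) time for any epsilon > 0 (Backurs-Indyk). The reduction is from CNF-SAT via the orthogonal vectors problem.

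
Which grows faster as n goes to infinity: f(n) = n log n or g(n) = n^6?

g(n) = n^6 grows faster: n^6 / (n log n) = n^5/log n -> infinity.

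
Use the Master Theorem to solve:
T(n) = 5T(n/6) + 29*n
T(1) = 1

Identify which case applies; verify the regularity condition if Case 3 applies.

a=5, b=6, f(n)=29*n.
log_6(5) = 0.8982 < 1.
f(n) = Omega(n^(0.8982+epsilon)) for some epsilon > 0, so Case 3 is the candidate.
Regularity: a*f(n/b) = 5*29*(n/6)^1 = (5/6)*29*n^1 <= c*f(n) with c = 5/6 < 1. Satisfied.
Case 3: T(n) = Theta(n).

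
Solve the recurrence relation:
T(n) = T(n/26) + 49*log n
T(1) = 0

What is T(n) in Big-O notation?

Each of the log_26(n) levels adds O(log n). T(n) = O(log^2 n).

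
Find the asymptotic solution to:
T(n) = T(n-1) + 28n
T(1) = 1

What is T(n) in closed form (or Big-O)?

Unrolling: T(n) = 1 + 28*(2 + 3 + ... + n) = 1 + 28*(n(n+1)/2 - 1) = O(n^2).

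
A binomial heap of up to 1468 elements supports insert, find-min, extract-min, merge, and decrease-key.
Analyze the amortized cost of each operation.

A binomial heap with n <= 1468 elements has at most floor(log_2 1468) + 1 = 11 trees. Using potential Phi = number of trees: Insert adds one tree, but cascading merges reduce count -- amortized O(1). Find-min reads the cached minimum pointer: O(1). Extract-min creates O(log n) new trees: O(log n). Merge combines tree lists: O(log n). Decrease-key sifts the element up its tree of height <= log n: O(log n).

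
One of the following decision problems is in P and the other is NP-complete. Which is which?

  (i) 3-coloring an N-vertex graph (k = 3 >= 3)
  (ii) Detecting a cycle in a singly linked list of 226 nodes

(i) is NP-complete: graph k-coloring for k>=3 is NP-complete by reduction from 3-SAT.
(ii) is P: Floyd's tortoise-and-hare runs in O(n) time, O(1) space.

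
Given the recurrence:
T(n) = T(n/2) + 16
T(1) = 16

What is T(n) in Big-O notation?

Each step divides n by 2 and adds 16. After log_2(n) steps, T(n) = O(log n).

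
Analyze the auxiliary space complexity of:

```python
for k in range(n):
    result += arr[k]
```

Space complexity: O(1).
Only a constant amount of auxiliary storage is used; nothing grows with n.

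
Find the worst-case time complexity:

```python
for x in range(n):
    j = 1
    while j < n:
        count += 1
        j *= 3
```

Time complexity: O(n log n).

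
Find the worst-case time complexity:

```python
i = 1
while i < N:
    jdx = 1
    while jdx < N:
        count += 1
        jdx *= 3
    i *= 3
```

Time complexity: O(log^2 n).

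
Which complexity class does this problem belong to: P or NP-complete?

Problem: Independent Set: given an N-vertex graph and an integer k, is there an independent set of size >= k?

This problem is NP-complete: complement of Clique (with k part of the input).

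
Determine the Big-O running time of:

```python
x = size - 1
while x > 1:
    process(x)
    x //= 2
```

Time complexity: O(log n).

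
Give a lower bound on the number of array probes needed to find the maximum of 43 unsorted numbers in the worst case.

Adversary: any unprobed cell could hold a value larger than everything seen so far. If fewer than 43 cells are probed, the adversary places the max in an unprobed cell. So all 43 cells must be examined; together with 43-1 comparisons this is tight.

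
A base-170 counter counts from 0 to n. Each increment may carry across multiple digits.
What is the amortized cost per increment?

Digit at position i changes every 170^i increments. Total digit changes over n increments: n * 170/(170-1) = O(n). Amortized: O(1).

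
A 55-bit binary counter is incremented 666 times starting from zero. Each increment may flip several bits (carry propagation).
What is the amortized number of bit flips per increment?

Bit i flips on every 2^i-th increment, so over 666 increments bit i flips floor(666/2^i) times. Summing over i: total flips < 2 * 666. Amortized: < 2 = O(1) per increment.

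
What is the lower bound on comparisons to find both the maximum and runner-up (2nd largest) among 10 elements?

Lower bound: finding the max needs 10-1 comparisons. By an adversary weight-doubling argument, the maximum element must personally win at least ceil(log_2(10)) = 4 comparisons in any correct algorithm. The 2nd largest is among those 4 direct losers, and distinguishing it requires 4-1 more comparisons. Total >= 10-1 + 4-1 = 12. A balanced tournament achieves this bound exactly.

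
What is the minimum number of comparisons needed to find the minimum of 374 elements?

Finding the minimum requires 373 comparisons, identical reasoning to finding the maximum. Each comparison eliminates one candidate.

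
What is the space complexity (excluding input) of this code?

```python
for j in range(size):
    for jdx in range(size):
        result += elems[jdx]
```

Space complexity: O(1).
Only a constant amount of auxiliary storage is used; nothing grows with n.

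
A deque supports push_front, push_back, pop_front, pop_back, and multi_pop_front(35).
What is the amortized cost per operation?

Assign 2 credits to each push operation. A pop uses 1 saved credit. multi_pop_front(35) uses up to 35 saved credits from previous pushes. Credits never go negative. Amortized cost is O(1).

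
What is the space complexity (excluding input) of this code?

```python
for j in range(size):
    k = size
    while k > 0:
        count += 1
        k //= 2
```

Space complexity: O(1).
Only a constant amount of auxiliary storage is used; nothing grows with n.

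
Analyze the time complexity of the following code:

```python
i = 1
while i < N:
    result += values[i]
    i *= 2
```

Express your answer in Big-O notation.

Time complexity: O(log n).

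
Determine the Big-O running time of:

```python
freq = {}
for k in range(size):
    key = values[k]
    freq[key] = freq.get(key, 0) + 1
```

Time complexity: O(n).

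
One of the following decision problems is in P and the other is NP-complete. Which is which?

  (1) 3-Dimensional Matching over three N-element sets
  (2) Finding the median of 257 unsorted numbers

(1) is NP-complete: one of Karp's 21 NP-complete problems.
(2) is P: linear-time selection (median-of-medians) runs in O(n).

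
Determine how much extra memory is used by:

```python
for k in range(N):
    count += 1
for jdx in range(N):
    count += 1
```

Space complexity: O(1).
Only a constant amount of auxiliary storage is used; nothing grows with n.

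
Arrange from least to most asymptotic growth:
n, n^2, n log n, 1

Ordered by growth rate: 1 < n < n log n < n^2.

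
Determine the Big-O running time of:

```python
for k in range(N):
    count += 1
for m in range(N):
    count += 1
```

Time complexity: O(n).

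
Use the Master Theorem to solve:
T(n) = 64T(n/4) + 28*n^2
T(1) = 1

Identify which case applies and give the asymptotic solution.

a=64, b=4, f(n)=28*n^2.
log_4(64) = 3 > 2.
Since f(n) = O(n^2) is polynomially smaller than n^3, Case 1 applies.
T(n) = Theta(n^3).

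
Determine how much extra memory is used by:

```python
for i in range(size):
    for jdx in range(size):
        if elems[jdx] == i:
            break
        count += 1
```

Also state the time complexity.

Space complexity: O(1).
Only a constant amount of auxiliary storage is used; nothing grows with n.
Time complexity: O(n^2).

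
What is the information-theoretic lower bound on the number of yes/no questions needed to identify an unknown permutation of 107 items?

There are 107! = 12265202031961379393517517010387338887131568154382945052653251412013535324922144249034658613287059061933743916719318560380966506520420000368175349760000000000000000000000000 permutations. Each yes/no question gives at most 1 bit, so at least ceil(log_2(12265202031961379393517517010387338887131568154382945052653251412013535324922144249034658613287059061933743916719318560380966506520420000368175349760000000000000000000000000)) = 572 questions are needed.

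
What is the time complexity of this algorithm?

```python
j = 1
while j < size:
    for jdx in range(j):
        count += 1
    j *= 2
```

Time complexity: O(n).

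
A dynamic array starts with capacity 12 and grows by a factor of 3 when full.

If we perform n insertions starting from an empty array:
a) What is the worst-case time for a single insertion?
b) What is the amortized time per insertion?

(a) Worst-case single insertion: O(n) -- when the array is full at capacity c, the resize copies all c elements, and c can be Theta(n).
(b) Resizes happen at sizes 12, 36, 108, ... Total copy cost for n insertions: 12 + 36 + ... = O(n) (geometric series with ratio 1/3). Amortized cost per insertion: O(n)/n = O(1).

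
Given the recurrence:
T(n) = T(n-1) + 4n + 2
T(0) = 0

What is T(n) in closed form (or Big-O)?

Dominant term in sum is 4*sum(i, i=1..n) = 4*n*(n+1)/2 = O(n^2).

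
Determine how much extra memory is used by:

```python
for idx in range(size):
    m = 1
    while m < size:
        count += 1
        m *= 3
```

Space complexity: O(1).
Only a constant amount of auxiliary storage is used; nothing grows with n.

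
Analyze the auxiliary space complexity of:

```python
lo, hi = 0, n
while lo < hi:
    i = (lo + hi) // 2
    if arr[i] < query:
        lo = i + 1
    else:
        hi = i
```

Space complexity: O(1).
Only a constant amount of auxiliary storage is used; nothing grows with n.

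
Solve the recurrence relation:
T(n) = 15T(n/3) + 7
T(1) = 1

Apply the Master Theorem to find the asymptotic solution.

a=15, b=3, f(n)=7. log_3(15) = 2.465. Case 1 of Master Theorem: T(n) = O(n^2.465).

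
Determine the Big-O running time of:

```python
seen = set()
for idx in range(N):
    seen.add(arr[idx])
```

Time complexity: O(n).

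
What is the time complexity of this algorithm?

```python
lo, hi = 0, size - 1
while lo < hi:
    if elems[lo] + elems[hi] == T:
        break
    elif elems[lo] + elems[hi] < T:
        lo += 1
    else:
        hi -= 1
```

Time complexity: O(n).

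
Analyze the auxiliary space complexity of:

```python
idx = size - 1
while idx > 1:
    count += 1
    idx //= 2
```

Space complexity: O(1).
Only a constant amount of auxiliary storage is used; nothing grows with n.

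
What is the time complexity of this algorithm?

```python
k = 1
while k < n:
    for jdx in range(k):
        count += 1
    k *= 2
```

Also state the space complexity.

Time complexity: O(n).
Space complexity: O(1).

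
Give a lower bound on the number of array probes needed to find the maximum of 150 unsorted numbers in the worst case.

Adversary: any unprobed cell could hold a value larger than everything seen so far. If fewer than 150 cells are probed, the adversary places the max in an unprobed cell. So all 150 cells must be examined; together with 150-1 comparisons this is tight.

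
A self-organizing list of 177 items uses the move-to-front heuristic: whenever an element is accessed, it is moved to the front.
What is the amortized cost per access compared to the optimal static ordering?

With potential Phi = number of inversions between the MTF list and the optimal static list (at most C(177,2)), each access has amortized cost at most 2 * (cost under optimal static ordering). This is the move-to-front 2-competitiveness result.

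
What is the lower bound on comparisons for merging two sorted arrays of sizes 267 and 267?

Adversary argument: with sizes 267 and 267 (differing by at most 1), interleave the two arrays so that every consecutive pair in the output comes from different inputs. Then each of the 533 adjacent output pairs must be directly compared, or the algorithm cannot determine their relative order. So 533 comparisons are necessary; standard merge achieves this.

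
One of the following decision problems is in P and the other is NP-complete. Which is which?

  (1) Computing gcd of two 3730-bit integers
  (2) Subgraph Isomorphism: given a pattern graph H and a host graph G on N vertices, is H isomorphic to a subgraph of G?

(1) is P: the Euclidean algorithm runs in polynomial time in the bit-length.
(2) is NP-complete: generalizes Clique and Hamiltonian Path (pattern size is part of the input).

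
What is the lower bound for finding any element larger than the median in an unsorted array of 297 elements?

To find an element larger than the median of 297 elements, we must see Omega(n) elements. Without seeing enough elements, an adversary can make any unseen element the median.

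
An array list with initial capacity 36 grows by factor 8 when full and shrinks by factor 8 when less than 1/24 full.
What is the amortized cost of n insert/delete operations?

Using potential function Phi = |8*size - capacity|. Resizing costs are offset by potential release. Amortized O(1) per operation.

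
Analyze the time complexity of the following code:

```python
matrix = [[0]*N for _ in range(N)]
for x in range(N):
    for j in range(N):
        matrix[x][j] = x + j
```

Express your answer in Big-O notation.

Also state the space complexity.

Time complexity: O(n^2).
Space complexity: O(n^2).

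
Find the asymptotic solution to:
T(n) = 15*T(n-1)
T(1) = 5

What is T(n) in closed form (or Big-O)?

Each step multiplies by 15. T(n) = T(1)*15^(n-1) = 5*15^(n-1).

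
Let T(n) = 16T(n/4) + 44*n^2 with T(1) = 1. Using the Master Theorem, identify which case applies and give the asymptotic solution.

a=16, b=4, f(n)=44*n^2.
log_4(16) = 2, so n^(log_b(a)) = n^2.
f(n) = Theta(n^2), so Case 2 applies.
T(n) = Theta(n^2 log n).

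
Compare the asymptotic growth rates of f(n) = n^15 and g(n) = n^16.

g(n) = n^16 grows faster: n^16/n^15 = n^1 -> infinity.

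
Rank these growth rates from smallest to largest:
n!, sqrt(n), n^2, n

Ordered by growth rate: sqrt(n) < n < n^2 < n!.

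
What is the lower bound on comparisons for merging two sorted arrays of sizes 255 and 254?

Adversary argument: with sizes 255 and 254 (differing by at most 1), interleave the two arrays so that every consecutive pair in the output comes from different inputs. Then each of the 508 adjacent output pairs must be directly compared, or the algorithm cannot determine their relative order. So 508 comparisons are necessary; standard merge achieves this.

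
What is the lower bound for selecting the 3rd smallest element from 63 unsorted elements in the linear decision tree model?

Selecting the 3rd smallest of 63 elements requires Omega(n) comparisons. Every element must be compared at least once. The BFPRT algorithm achieves O(n), making this tight.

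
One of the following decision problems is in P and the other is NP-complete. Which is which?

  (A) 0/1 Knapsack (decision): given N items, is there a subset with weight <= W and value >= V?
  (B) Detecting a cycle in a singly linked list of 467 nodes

(A) is NP-complete: reduces from Subset Sum.
(B) is P: Floyd's tortoise-and-hare runs in O(n) time, O(1) space.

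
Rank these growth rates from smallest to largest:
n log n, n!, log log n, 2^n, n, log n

Ordered by growth rate: log log n < log n < n < n log n < 2^n < n!.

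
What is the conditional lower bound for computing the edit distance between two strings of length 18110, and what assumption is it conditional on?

Under SETH (the Strong Exponential Time Hypothesis), edit distance on length-18110 strings cannot be computed in O(n^(2-epsilon)) time for any epsilon > 0 (Backurs-Indyk). The reduction is from CNF-SAT via the orthogonal vectors problem.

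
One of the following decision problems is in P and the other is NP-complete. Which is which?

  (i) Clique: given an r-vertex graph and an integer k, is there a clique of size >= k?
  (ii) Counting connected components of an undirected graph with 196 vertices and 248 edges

(i) is NP-complete: complement of Independent Set / Vertex Cover (with k part of the input).
(ii) is P: BFS/DFS visits each vertex and edge once: O(V+E).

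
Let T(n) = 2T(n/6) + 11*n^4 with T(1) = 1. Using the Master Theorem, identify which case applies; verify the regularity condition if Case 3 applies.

a=2, b=6, f(n)=11*n^4.
log_6(2) = 0.3869 < 4.
f(n) = Omega(n^(0.3869+epsilon)) for some epsilon > 0, so Case 3 is the candidate.
Regularity: a*f(n/b) = 2*11*(n/6)^4 = (2/1296)*11*n^4 <= c*f(n) with c = 2/1296 < 1. Satisfied.
Case 3: T(n) = Theta(n^4).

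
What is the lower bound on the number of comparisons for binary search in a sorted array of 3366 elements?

With 3366 possible positions, we need at least ceil(log_2(3366)) = 12 comparisons. Each comparison splits the remaining candidates by at most half.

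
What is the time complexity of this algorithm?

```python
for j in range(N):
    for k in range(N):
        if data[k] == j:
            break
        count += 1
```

Time complexity: O(n^2).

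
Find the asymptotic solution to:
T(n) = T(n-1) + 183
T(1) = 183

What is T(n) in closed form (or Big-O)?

Unrolling: T(n) = T(n-1) + 183 = T(n-2) + 2*183 = ... = T(1) + (n-1)*183 = 183 + (n-1)*183 = 183n.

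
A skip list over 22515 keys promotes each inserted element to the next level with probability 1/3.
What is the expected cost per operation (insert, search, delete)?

Expected number of levels is O(log_3(22515)) = O(log n). A search visits O(1) expected nodes per level over O(log n) levels. Insert/delete are a search plus O(1) pointer updates per level. Expected O(log n) per operation.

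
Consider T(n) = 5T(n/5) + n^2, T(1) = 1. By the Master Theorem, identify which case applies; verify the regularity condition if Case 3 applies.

a=5, b=5, f(n)=n^2.
log_5(5) = 1 < 2.
f(n) = Omega(n^(1+epsilon)) for some epsilon > 0, so Case 3 is the candidate.
Regularity: a*f(n/b) = 5*1*(n/5)^2 = (5/25)*1*n^2 <= c*f(n) with c = 5/25 < 1. Satisfied.
Case 3: T(n) = Theta(n^2).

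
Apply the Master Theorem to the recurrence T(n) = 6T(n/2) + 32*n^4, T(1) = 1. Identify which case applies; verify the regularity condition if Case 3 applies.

a=6, b=2, f(n)=32*n^4.
log_2(6) = 2.585 < 4.
f(n) = Omega(n^(2.585+epsilon)) for some epsilon > 0, so Case 3 is the candidate.
Regularity: a*f(n/b) = 6*32*(n/2)^4 = (6/16)*32*n^4 <= c*f(n) with c = 6/16 < 1. Satisfied.
Case 3: T(n) = Theta(n^4).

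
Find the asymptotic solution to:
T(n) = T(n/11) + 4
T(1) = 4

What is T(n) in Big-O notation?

Each step divides n by 11 and adds 4. After log_11(n) steps, T(n) = O(log n).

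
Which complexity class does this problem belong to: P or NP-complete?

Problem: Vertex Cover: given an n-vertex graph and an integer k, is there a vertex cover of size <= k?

This problem is NP-complete: one of Karp's 21 NP-complete problems (with k part of the input; for any fixed constant k it is in P).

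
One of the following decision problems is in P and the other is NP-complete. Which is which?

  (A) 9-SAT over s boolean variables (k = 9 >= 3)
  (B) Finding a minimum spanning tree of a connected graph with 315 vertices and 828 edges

(A) is NP-complete: 3-SAT is NP-complete (Cook-Levin); k-SAT for k>=3 reduces from 3-SAT.
(B) is P: Kruskal's / Prim's algorithms run in polynomial time.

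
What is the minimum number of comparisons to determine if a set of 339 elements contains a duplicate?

Determining if 339 elements are all distinct requires Omega(n log n) comparisons in the comparison model. This follows from the element distinctness lower bound.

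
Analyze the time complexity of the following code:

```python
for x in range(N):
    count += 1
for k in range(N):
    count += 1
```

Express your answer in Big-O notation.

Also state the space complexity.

Time complexity: O(n).
Space complexity: O(1).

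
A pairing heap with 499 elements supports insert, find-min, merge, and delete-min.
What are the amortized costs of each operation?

Pairing heaps are self-adjusting heap-ordered trees. Insert and merge link two roots: O(1). Find-min reads the root: O(1). Delete-min removes the root, then pairs children in two passes; amortized cost is O(log 499) = O(log n).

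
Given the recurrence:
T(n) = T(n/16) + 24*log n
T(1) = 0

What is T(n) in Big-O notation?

Each of the log_16(n) levels adds O(log n). T(n) = O(log^2 n).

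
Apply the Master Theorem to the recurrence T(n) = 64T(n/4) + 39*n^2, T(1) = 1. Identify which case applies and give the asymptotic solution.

a=64, b=4, f(n)=39*n^2.
log_4(64) = 3 > 2.
Since f(n) = O(n^2) is polynomially smaller than n^3, Case 1 applies.
T(n) = Theta(n^3).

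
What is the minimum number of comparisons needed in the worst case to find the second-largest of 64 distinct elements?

Lower bound: finding the max needs 64-1 comparisons. By the adversary weight-doubling argument, the max must personally win >= ceil(log_2(64)) = 6 comparisons; the 2nd-largest is among those 6 losers, needing 6-1 more comparisons. Total >= 64-1 + 6-1 = 68. A balanced knockout tournament achieves this.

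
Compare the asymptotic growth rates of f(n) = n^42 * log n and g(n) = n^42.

f(n) = n^42 * log n grows faster: extra log n factor -> infinity.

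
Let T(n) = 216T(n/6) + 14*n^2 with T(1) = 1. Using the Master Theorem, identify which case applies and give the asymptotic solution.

a=216, b=6, f(n)=14*n^2.
log_6(216) = 3 > 2.
Since f(n) = O(n^2) is polynomially smaller than n^3, Case 1 applies.
T(n) = Theta(n^3).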